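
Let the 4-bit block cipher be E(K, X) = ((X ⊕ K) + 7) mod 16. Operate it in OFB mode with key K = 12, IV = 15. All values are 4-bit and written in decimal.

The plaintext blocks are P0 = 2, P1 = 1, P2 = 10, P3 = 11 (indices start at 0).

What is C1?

C1 = 12

OFB encryption: S_i = E(K, S_{i−1}) with S_{−1} = IV; C_i = P_i ⊕ S_i.
C0: S = E(K, 15) = 10; 2 ⊕ 10 = 8.
C1: S = E(K, 10) = 13; 1 ⊕ 13 = 12.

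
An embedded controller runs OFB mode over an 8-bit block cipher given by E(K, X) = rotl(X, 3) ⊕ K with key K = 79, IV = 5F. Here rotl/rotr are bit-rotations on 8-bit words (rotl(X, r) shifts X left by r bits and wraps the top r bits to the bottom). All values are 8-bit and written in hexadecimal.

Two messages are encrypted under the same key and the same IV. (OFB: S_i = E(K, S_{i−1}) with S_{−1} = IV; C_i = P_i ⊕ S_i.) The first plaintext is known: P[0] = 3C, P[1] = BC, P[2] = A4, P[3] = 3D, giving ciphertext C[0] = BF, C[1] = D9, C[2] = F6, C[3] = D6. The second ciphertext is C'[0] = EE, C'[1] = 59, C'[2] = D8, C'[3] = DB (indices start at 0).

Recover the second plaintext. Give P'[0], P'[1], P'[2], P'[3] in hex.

In OFB with a reused IV, both messages share the same keystream S_i, so C_i ⊕ C'_i = P_i ⊕ P'_i and thus P'_i = P_i ⊕ C_i ⊕ C'_i.
P'[0]: 3C ⊕ BF ⊕ EE = 6D.
P'[1]: BC ⊕ D9 ⊕ 59 = 3C.
P'[2]: A4 ⊕ F6 ⊕ D8 = 8A.
P'[3]: 3D ⊕ D6 ⊕ DB = 30.

P'[0] = 6D, P'[1] = 3C, P'[2] = 8A, P'[3] = 30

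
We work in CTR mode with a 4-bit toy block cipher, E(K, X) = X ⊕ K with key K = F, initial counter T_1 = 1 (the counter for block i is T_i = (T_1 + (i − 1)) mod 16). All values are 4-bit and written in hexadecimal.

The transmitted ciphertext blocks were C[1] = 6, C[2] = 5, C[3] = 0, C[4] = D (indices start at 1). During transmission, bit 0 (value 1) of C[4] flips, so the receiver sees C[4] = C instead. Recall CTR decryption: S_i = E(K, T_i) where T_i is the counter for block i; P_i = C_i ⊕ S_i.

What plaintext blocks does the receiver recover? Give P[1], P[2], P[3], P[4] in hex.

P[1] = 8, P[2] = 8, P[3] = C, P[4] = 7

Only C[4] changed, to C. In CTR, a change in C_i flips the same bit in P_i only; the keystream is unaffected. Decrypting the received ciphertext:
P[1]: T = 1, S = E(K, T) = E; 6 ⊕ E = 8.
P[2]: T = 2, S = E(K, T) = D; 5 ⊕ D = 8.
P[3]: T = 3, S = E(K, T) = C; 0 ⊕ C = C.
P[4]: T = 4, S = E(K, T) = B; C ⊕ B = 7.
Blocks that differ from the original plaintext: P[4].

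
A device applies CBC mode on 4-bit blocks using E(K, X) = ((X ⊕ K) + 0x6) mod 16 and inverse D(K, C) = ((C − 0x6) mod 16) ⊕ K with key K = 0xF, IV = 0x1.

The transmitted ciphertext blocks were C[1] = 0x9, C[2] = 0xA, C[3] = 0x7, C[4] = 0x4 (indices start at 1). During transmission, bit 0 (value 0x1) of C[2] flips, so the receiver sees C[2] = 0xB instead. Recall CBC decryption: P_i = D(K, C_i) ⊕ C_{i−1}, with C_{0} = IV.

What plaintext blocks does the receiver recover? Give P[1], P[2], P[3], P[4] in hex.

P[1] = 0xD, P[2] = 0x3, P[3] = 0x5, P[4] = 0x6

Only C[2] changed, to 0xB. In CBC, a change in C_i garbles P_i and flips the same bit in P_{i+1}. Decrypting the received ciphertext:
P[1]: D(K, 0x9) = 0xC; 0xC ⊕ 0x1 = 0xD.
P[2]: D(K, 0xB) = 0xA; 0xA ⊕ 0x9 = 0x3.
P[3]: D(K, 0x7) = 0xE; 0xE ⊕ 0xB = 0x5.
P[4]: D(K, 0x4) = 0x1; 0x1 ⊕ 0x7 = 0x6.
Blocks that differ from the original plaintext: P[2], P[3].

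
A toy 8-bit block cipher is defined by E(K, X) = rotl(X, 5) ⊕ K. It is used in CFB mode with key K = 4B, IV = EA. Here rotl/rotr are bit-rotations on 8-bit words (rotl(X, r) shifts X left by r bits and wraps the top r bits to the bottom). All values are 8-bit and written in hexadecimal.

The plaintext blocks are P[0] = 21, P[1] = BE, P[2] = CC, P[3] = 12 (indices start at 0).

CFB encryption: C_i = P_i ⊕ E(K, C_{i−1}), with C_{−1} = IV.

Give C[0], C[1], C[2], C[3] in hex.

C[0] = 37, C[1] = 13, C[2] = E5, C[3] = E5

C[0]: E(K, EA) = 16; 21 ⊕ 16 = 37.
C[1]: E(K, 37) = AD; BE ⊕ AD = 13.
C[2]: E(K, 13) = 29; CC ⊕ 29 = E5.
C[3]: E(K, E5) = F7; 12 ⊕ F7 = E5.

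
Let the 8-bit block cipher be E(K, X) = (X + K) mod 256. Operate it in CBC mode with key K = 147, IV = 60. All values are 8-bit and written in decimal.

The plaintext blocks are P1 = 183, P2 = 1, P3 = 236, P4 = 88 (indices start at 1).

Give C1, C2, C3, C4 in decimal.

CBC encryption: C_i = E(K, P_i ⊕ C_{i−1}), with C_{0} = IV.
C1: P1 ⊕ 60 = 139; E(K, 139) = 30.
C2: P2 ⊕ 30 = 31; E(K, 31) = 178.
C3: P3 ⊕ 178 = 94; E(K, 94) = 241.
C4: P4 ⊕ 241 = 169; E(K, 169) = 60.

C1 = 30, C2 = 178, C3 = 241, C4 = 60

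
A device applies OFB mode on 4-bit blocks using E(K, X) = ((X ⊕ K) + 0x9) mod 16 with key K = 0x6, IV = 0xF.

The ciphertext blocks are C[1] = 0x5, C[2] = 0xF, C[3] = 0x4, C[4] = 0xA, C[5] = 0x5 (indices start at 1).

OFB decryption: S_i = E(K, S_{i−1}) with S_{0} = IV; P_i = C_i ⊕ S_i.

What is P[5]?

P[5] = 0x3

P[1]: S = E(K, 0xF) = 0x2; 0x5 ⊕ 0x2 = 0x7.
P[2]: S = E(K, 0x2) = 0xD; 0xF ⊕ 0xD = 0x2.
P[3]: S = E(K, 0xD) = 0x4; 0x4 ⊕ 0x4 = 0x0.
P[4]: S = E(K, 0x4) = 0xB; 0xA ⊕ 0xB = 0x1.
P[5]: S = E(K, 0xB) = 0x6; 0x5 ⊕ 0x6 = 0x3.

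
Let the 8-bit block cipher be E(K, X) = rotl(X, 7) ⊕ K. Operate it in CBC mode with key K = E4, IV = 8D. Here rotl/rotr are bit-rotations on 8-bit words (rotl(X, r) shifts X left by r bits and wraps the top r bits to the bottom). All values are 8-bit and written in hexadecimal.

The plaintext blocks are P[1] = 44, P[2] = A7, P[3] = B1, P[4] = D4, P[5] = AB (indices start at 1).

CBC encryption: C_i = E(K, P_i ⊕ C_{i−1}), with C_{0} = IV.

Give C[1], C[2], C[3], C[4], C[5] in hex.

C[1] = 00, C[2] = 37, C[3] = A7, C[4] = 5D, C[5] = 9F

C[1]: P[1] ⊕ 8D = C9; E(K, C9) = 00.
C[2]: P[2] ⊕ 00 = A7; E(K, A7) = 37.
C[3]: P[3] ⊕ 37 = 86; E(K, 86) = A7.
C[4]: P[4] ⊕ A7 = 73; E(K, 73) = 5D.
C[5]: P[5] ⊕ 5D = F6; E(K, F6) = 9F.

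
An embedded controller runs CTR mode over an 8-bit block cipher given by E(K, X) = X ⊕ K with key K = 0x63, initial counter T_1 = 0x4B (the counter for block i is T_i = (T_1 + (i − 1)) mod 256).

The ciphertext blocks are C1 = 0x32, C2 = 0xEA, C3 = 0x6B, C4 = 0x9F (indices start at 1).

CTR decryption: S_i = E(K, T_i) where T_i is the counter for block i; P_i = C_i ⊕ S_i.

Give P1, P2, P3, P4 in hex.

P1: T = 0x4B, S = E(K, T) = 0x28; 0x32 ⊕ 0x28 = 0x1A.
P2: T = 0x4C, S = E(K, T) = 0x2F; 0xEA ⊕ 0x2F = 0xC5.
P3: T = 0x4D, S = E(K, T) = 0x2E; 0x6B ⊕ 0x2E = 0x45.
P4: T = 0x4E, S = E(K, T) = 0x2D; 0x9F ⊕ 0x2D = 0xB2.

P1 = 0x1A, P2 = 0xC5, P3 = 0x45, P4 = 0xB2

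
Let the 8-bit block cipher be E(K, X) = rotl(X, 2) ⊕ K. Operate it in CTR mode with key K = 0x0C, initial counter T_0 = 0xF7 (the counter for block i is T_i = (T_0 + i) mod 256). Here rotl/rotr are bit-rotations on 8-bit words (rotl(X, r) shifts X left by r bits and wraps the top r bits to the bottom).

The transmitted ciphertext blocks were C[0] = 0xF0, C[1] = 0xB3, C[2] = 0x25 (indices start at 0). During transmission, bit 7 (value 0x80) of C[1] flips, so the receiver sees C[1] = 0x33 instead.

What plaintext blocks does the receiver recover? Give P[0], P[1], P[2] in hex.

CTR decryption: S_i = E(K, T_i) where T_i is the counter for block i; P_i = C_i ⊕ S_i.
Only C[1] changed, to 0x33. In CTR, a change in C_i flips the same bit in P_i only; the keystream is unaffected. Decrypting the received ciphertext:
P[0]: T = 0xF7, S = E(K, T) = 0xD3; 0xF0 ⊕ 0xD3 = 0x23.
P[1]: T = 0xF8, S = E(K, T) = 0xEF; 0x33 ⊕ 0xEF = 0xDC.
P[2]: T = 0xF9, S = E(K, T) = 0xEB; 0x25 ⊕ 0xEB = 0xCE.
Blocks that differ from the original plaintext: P[1].

P[0] = 0x23, P[1] = 0xDC, P[2] = 0xCE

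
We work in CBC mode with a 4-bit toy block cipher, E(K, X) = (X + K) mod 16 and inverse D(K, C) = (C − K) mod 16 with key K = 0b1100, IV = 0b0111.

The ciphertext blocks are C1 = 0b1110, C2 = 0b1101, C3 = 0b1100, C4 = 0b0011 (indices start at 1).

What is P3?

P3 = 0b1101

CBC decryption: P_i = D(K, C_i) ⊕ C_{i−1}, with C_{0} = IV.
P3: D(K, 0b1100) = 0b0000; 0b0000 ⊕ 0b1101 = 0b1101.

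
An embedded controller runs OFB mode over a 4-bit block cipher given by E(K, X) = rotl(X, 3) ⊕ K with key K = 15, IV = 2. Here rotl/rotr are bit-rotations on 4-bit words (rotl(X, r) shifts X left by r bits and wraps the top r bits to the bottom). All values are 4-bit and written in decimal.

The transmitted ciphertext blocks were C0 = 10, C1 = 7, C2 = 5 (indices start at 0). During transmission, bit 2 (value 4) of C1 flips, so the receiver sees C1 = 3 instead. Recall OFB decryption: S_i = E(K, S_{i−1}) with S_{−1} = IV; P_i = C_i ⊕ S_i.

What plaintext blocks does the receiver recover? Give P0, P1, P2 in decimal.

Only C1 changed, to 3. In OFB, a change in C_i flips the same bit in P_i only; the keystream is unaffected. Decrypting the received ciphertext:
P0: S = E(K, 2) = 14; 10 ⊕ 14 = 4.
P1: S = E(K, 14) = 8; 3 ⊕ 8 = 11.
P2: S = E(K, 8) = 11; 5 ⊕ 11 = 14.
Blocks that differ from the original plaintext: P1.

P0 = 4, P1 = 11, P2 = 14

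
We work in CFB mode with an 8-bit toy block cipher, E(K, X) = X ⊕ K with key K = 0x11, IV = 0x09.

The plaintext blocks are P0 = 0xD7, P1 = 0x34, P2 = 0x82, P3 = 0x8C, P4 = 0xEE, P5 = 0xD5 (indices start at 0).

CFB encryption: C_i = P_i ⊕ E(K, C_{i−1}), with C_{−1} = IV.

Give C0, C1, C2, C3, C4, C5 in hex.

C0: E(K, 0x09) = 0x18; 0xD7 ⊕ 0x18 = 0xCF.
C1: E(K, 0xCF) = 0xDE; 0x34 ⊕ 0xDE = 0xEA.
C2: E(K, 0xEA) = 0xFB; 0x82 ⊕ 0xFB = 0x79.
C3: E(K, 0x79) = 0x68; 0x8C ⊕ 0x68 = 0xE4.
C4: E(K, 0xE4) = 0xF5; 0xEE ⊕ 0xF5 = 0x1B.
C5: E(K, 0x1B) = 0x0A; 0xD5 ⊕ 0x0A = 0xDF.

C0 = 0xCF, C1 = 0xEA, C2 = 0x79, C3 = 0xE4, C4 = 0x1B, C5 = 0xDF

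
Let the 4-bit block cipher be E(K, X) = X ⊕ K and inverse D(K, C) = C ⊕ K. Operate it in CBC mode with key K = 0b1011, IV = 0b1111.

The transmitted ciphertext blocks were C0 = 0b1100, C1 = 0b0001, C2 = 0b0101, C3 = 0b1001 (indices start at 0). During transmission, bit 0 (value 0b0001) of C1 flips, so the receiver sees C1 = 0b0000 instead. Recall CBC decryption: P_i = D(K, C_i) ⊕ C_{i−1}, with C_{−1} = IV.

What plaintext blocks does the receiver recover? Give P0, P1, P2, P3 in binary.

Only C1 changed, to 0b0000. In CBC, a change in C_i garbles P_i and flips the same bit in P_{i+1}. Decrypting the received ciphertext:
P0: D(K, 0b1100) = 0b0111; 0b0111 ⊕ 0b1111 = 0b1000.
P1: D(K, 0b0000) = 0b1011; 0b1011 ⊕ 0b1100 = 0b0111.
P2: D(K, 0b0101) = 0b1110; 0b1110 ⊕ 0b0000 = 0b1110.
P3: D(K, 0b1001) = 0b0010; 0b0010 ⊕ 0b0101 = 0b0111.
Blocks that differ from the original plaintext: P1, P2.

P0 = 0b1000, P1 = 0b0111, P2 = 0b1110, P3 = 0b0111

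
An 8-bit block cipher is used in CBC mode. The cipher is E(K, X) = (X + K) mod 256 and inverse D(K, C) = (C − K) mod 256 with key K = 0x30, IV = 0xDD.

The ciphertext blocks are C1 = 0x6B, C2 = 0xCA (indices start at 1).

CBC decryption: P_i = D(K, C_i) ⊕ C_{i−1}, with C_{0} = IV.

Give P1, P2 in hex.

P1 = 0xE6, P2 = 0xF1

P1: D(K, 0x6B) = 0x3B; 0x3B ⊕ 0xDD = 0xE6.
P2: D(K, 0xCA) = 0x9A; 0x9A ⊕ 0x6B = 0xF1.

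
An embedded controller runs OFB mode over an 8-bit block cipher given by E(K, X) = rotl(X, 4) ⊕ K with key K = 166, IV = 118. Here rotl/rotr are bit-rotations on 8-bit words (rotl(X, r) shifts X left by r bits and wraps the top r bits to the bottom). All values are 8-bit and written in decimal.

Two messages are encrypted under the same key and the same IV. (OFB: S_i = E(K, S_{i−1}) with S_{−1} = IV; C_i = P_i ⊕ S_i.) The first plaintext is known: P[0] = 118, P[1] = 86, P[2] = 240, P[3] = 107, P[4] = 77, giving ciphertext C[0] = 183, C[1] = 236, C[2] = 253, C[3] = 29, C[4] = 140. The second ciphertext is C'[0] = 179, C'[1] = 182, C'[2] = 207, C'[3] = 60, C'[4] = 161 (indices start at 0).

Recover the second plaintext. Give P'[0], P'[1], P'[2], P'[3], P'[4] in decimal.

In OFB with a reused IV, both messages share the same keystream S_i, so C_i ⊕ C'_i = P_i ⊕ P'_i and thus P'_i = P_i ⊕ C_i ⊕ C'_i.
P'[0]: 118 ⊕ 183 ⊕ 179 = 114.
P'[1]: 86 ⊕ 236 ⊕ 182 = 12.
P'[2]: 240 ⊕ 253 ⊕ 207 = 194.
P'[3]: 107 ⊕ 29 ⊕ 60 = 74.
P'[4]: 77 ⊕ 140 ⊕ 161 = 96.

P'[0] = 114, P'[1] = 12, P'[2] = 194, P'[3] = 74, P'[4] = 96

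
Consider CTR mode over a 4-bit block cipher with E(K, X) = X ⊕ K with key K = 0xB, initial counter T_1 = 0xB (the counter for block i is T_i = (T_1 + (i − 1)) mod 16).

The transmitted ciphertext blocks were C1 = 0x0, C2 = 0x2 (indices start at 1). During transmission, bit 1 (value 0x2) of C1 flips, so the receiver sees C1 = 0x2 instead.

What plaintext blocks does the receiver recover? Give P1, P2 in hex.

CTR decryption: S_i = E(K, T_i) where T_i is the counter for block i; P_i = C_i ⊕ S_i.
Only C1 changed, to 0x2. In CTR, a change in C_i flips the same bit in P_i only; the keystream is unaffected. Decrypting the received ciphertext:
P1: T = 0xB, S = E(K, T) = 0x0; 0x2 ⊕ 0x0 = 0x2.
P2: T = 0xC, S = E(K, T) = 0x7; 0x2 ⊕ 0x7 = 0x5.
Blocks that differ from the original plaintext: P1.

P1 = 0x2, P2 = 0x5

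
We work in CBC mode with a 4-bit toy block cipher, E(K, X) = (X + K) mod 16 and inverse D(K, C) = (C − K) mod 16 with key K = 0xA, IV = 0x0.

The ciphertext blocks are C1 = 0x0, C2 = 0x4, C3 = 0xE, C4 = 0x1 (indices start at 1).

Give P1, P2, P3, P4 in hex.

P1 = 0x6, P2 = 0xA, P3 = 0x0, P4 = 0x9

CBC decryption: P_i = D(K, C_i) ⊕ C_{i−1}, with C_{0} = IV.
P1: D(K, 0x0) = 0x6; 0x6 ⊕ 0x0 = 0x6.
P2: D(K, 0x4) = 0xA; 0xA ⊕ 0x0 = 0xA.
P3: D(K, 0xE) = 0x4; 0x4 ⊕ 0x4 = 0x0.
P4: D(K, 0x1) = 0x7; 0x7 ⊕ 0xE = 0x9.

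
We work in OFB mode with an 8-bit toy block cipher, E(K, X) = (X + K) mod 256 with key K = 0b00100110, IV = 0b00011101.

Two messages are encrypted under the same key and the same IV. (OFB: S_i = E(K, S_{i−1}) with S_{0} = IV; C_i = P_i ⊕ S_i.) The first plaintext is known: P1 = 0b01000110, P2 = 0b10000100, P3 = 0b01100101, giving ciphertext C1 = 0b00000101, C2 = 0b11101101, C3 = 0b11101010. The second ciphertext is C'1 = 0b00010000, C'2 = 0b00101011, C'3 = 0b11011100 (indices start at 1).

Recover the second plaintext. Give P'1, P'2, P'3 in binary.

In OFB with a reused IV, both messages share the same keystream S_i, so C_i ⊕ C'_i = P_i ⊕ P'_i and thus P'_i = P_i ⊕ C_i ⊕ C'_i.
P'1: 0b01000110 ⊕ 0b00000101 ⊕ 0b00010000 = 0b01010011.
P'2: 0b10000100 ⊕ 0b11101101 ⊕ 0b00101011 = 0b01000010.
P'3: 0b01100101 ⊕ 0b11101010 ⊕ 0b11011100 = 0b01010011.

P'1 = 0b01010011, P'2 = 0b01000010, P'3 = 0b01010011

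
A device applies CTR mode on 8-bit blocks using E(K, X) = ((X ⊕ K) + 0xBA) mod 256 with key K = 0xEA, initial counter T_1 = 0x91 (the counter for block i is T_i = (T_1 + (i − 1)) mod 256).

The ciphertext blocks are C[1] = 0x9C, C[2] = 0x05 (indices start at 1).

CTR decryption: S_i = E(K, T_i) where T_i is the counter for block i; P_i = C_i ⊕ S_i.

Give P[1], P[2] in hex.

P[1]: T = 0x91, S = E(K, T) = 0x35; 0x9C ⊕ 0x35 = 0xA9.
P[2]: T = 0x92, S = E(K, T) = 0x32; 0x05 ⊕ 0x32 = 0x37.

P[1] = 0xA9, P[2] = 0x37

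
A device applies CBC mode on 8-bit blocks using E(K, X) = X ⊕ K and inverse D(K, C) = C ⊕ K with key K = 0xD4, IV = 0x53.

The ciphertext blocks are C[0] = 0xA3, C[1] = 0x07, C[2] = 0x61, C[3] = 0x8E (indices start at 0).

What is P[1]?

P[1] = 0x70

CBC decryption: P_i = D(K, C_i) ⊕ C_{i−1}, with C_{−1} = IV.
P[1]: D(K, 0x07) = 0xD3; 0xD3 ⊕ 0xA3 = 0x70.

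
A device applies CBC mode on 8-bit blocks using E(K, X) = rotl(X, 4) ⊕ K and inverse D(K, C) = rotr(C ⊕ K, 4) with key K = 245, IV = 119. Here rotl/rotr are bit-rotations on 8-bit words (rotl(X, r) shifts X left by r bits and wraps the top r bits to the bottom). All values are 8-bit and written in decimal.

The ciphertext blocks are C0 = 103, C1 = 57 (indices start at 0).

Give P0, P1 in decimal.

CBC decryption: P_i = D(K, C_i) ⊕ C_{i−1}, with C_{−1} = IV.
P0: D(K, 103) = 41; 41 ⊕ 119 = 94.
P1: D(K, 57) = 204; 204 ⊕ 103 = 171.

P0 = 94, P1 = 171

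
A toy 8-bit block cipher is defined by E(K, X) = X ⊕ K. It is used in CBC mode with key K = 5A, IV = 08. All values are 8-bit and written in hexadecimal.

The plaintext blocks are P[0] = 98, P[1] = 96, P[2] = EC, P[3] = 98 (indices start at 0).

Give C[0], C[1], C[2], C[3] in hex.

C[0] = CA, C[1] = 06, C[2] = B0, C[3] = 72

CBC encryption: C_i = E(K, P_i ⊕ C_{i−1}), with C_{−1} = IV.
C[0]: P[0] ⊕ 08 = 90; E(K, 90) = CA.
C[1]: P[1] ⊕ CA = 5C; E(K, 5C) = 06.
C[2]: P[2] ⊕ 06 = EA; E(K, EA) = B0.
C[3]: P[3] ⊕ B0 = 28; E(K, 28) = 72.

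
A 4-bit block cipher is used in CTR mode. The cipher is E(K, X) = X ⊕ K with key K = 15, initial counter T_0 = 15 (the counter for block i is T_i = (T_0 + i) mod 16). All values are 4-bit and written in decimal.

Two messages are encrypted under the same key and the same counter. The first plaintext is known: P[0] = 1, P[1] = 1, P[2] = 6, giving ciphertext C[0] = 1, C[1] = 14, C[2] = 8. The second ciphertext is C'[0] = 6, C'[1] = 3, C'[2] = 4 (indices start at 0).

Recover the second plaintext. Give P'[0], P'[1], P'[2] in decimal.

P'[0] = 6, P'[1] = 12, P'[2] = 10

In CTR with a reused counter, both messages share the same keystream S_i, so C_i ⊕ C'_i = P_i ⊕ P'_i and thus P'_i = P_i ⊕ C_i ⊕ C'_i.
P'[0]: 1 ⊕ 1 ⊕ 6 = 6.
P'[1]: 1 ⊕ 14 ⊕ 3 = 12.
P'[2]: 6 ⊕ 8 ⊕ 4 = 10.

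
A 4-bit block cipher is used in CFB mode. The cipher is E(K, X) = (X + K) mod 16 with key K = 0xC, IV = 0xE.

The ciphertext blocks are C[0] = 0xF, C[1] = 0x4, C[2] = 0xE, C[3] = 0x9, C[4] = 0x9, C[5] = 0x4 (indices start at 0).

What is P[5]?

P[5] = 0x1

CFB decryption: P_i = C_i ⊕ E(K, C_{i−1}), with C_{−1} = IV.
P[5]: E(K, 0x9) = 0x5; 0x4 ⊕ 0x5 = 0x1.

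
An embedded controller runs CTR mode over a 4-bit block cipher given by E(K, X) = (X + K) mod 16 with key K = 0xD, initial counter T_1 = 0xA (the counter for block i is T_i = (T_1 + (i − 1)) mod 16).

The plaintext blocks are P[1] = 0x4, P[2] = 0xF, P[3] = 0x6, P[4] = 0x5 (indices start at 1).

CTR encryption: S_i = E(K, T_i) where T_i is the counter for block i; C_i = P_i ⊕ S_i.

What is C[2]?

C[2] = 0x7

C[1]: T = 0xA, S = E(K, T) = 0x7; 0x4 ⊕ 0x7 = 0x3.
C[2]: T = 0xB, S = E(K, T) = 0x8; 0xF ⊕ 0x8 = 0x7.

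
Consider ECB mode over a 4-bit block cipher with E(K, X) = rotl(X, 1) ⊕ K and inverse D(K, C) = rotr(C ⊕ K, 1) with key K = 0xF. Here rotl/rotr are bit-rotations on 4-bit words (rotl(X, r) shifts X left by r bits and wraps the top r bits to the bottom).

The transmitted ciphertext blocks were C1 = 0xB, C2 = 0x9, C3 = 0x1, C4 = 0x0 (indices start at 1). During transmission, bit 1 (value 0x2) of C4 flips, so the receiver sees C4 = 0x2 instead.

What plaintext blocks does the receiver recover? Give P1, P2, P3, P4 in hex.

P1 = 0x2, P2 = 0x3, P3 = 0x7, P4 = 0xE

ECB decryption: P_i = D(K, C_i).
Only C4 changed, to 0x2. In ECB, a change in C_i affects only P_i. Decrypting the received ciphertext:
P1: D(K, 0xB) = 0x2.
P2: D(K, 0x9) = 0x3.
P3: D(K, 0x1) = 0x7.
P4: D(K, 0x2) = 0xE.
Blocks that differ from the original plaintext: P4.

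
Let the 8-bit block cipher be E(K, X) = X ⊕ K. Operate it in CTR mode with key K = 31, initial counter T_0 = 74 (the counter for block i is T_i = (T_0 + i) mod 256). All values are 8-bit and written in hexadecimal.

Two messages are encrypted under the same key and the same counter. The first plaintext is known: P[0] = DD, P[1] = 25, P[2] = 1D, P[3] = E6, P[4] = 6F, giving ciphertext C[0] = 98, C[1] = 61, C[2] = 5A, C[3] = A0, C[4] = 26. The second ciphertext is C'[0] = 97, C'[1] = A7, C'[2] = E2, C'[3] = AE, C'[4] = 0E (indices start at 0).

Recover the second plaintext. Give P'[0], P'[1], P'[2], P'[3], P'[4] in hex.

In CTR with a reused counter, both messages share the same keystream S_i, so C_i ⊕ C'_i = P_i ⊕ P'_i and thus P'_i = P_i ⊕ C_i ⊕ C'_i.
P'[0]: DD ⊕ 98 ⊕ 97 = D2.
P'[1]: 25 ⊕ 61 ⊕ A7 = E3.
P'[2]: 1D ⊕ 5A ⊕ E2 = A5.
P'[3]: E6 ⊕ A0 ⊕ AE = E8.
P'[4]: 6F ⊕ 26 ⊕ 0E = 47.

P'[0] = D2, P'[1] = E3, P'[2] = A5, P'[3] = E8, P'[4] = 47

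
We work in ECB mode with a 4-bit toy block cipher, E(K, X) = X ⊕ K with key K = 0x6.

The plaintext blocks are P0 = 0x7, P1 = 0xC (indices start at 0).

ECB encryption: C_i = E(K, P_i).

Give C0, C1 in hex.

C0: E(K, 0x7) = 0x1.
C1: E(K, 0xC) = 0xA.

C0 = 0x1, C1 = 0xA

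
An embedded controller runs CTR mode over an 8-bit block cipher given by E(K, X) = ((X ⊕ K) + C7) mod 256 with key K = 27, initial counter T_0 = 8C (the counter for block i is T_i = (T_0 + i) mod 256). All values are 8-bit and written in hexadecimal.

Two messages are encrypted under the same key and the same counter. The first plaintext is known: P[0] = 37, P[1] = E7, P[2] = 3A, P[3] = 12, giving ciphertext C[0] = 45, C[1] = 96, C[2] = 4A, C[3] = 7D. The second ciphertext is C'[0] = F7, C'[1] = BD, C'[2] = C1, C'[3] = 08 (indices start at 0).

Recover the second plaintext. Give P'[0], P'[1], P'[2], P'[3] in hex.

In CTR with a reused counter, both messages share the same keystream S_i, so C_i ⊕ C'_i = P_i ⊕ P'_i and thus P'_i = P_i ⊕ C_i ⊕ C'_i.
P'[0]: 37 ⊕ 45 ⊕ F7 = 85.
P'[1]: E7 ⊕ 96 ⊕ BD = CC.
P'[2]: 3A ⊕ 4A ⊕ C1 = B1.
P'[3]: 12 ⊕ 7D ⊕ 08 = 67.

P'[0] = 85, P'[1] = CC, P'[2] = B1, P'[3] = 67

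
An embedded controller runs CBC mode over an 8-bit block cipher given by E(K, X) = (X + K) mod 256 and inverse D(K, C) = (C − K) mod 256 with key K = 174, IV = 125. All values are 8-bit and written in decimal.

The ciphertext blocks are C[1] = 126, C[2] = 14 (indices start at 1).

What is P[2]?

P[2] = 30

CBC decryption: P_i = D(K, C_i) ⊕ C_{i−1}, with C_{0} = IV.
P[2]: D(K, 14) = 96; 96 ⊕ 126 = 30.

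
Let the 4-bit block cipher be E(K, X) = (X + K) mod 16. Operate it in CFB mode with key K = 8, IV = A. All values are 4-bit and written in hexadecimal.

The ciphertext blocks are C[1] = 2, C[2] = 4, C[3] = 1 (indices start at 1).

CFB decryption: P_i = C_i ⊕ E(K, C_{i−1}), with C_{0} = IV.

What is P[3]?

P[3] = D

P[3]: E(K, 4) = C; 1 ⊕ C = D.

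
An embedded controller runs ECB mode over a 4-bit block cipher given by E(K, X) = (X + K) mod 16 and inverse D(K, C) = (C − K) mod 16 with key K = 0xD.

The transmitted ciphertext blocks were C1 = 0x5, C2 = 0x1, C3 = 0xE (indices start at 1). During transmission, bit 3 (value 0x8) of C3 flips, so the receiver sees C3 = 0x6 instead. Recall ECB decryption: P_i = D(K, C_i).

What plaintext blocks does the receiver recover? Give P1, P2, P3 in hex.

Only C3 changed, to 0x6. In ECB, a change in C_i affects only P_i. Decrypting the received ciphertext:
P1: D(K, 0x5) = 0x8.
P2: D(K, 0x1) = 0x4.
P3: D(K, 0x6) = 0x9.
Blocks that differ from the original plaintext: P3.

P1 = 0x8, P2 = 0x4, P3 = 0x9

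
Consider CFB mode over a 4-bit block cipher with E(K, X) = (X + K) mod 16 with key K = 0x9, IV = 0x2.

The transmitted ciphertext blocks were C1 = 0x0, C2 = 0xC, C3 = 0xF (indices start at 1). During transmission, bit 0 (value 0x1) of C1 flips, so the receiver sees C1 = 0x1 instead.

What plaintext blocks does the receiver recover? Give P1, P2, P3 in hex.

CFB decryption: P_i = C_i ⊕ E(K, C_{i−1}), with C_{0} = IV.
Only C1 changed, to 0x1. In CFB, a change in C_i flips the same bit in P_i and garbles P_{i+1}. Decrypting the received ciphertext:
P1: E(K, 0x2) = 0xB; 0x1 ⊕ 0xB = 0xA.
P2: E(K, 0x1) = 0xA; 0xC ⊕ 0xA = 0x6.
P3: E(K, 0xC) = 0x5; 0xF ⊕ 0x5 = 0xA.
Blocks that differ from the original plaintext: P1, P2.

P1 = 0xA, P2 = 0x6, P3 = 0xA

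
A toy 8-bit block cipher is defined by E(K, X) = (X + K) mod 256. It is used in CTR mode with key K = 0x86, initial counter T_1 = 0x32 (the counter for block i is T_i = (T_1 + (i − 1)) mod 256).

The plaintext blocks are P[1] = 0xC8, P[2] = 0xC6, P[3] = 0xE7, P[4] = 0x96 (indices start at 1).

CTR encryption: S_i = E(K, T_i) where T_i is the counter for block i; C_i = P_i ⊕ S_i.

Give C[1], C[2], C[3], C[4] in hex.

C[1] = 0x70, C[2] = 0x7F, C[3] = 0x5D, C[4] = 0x2D

C[1]: T = 0x32, S = E(K, T) = 0xB8; 0xC8 ⊕ 0xB8 = 0x70.
C[2]: T = 0x33, S = E(K, T) = 0xB9; 0xC6 ⊕ 0xB9 = 0x7F.
C[3]: T = 0x34, S = E(K, T) = 0xBA; 0xE7 ⊕ 0xBA = 0x5D.
C[4]: T = 0x35, S = E(K, T) = 0xBB; 0x96 ⊕ 0xBB = 0x2D.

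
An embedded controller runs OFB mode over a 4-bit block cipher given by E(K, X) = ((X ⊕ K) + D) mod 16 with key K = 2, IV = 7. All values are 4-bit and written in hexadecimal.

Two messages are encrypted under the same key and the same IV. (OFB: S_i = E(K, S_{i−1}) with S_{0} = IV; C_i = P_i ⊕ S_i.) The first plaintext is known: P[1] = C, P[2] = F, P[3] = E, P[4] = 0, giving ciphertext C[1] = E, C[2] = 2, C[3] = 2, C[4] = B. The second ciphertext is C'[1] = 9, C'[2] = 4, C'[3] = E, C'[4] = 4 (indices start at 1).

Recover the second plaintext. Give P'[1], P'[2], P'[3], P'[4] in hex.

In OFB with a reused IV, both messages share the same keystream S_i, so C_i ⊕ C'_i = P_i ⊕ P'_i and thus P'_i = P_i ⊕ C_i ⊕ C'_i.
P'[1]: C ⊕ E ⊕ 9 = B.
P'[2]: F ⊕ 2 ⊕ 4 = 9.
P'[3]: E ⊕ 2 ⊕ E = 2.
P'[4]: 0 ⊕ B ⊕ 4 = F.

P'[1] = B, P'[2] = 9, P'[3] = 2, P'[4] = F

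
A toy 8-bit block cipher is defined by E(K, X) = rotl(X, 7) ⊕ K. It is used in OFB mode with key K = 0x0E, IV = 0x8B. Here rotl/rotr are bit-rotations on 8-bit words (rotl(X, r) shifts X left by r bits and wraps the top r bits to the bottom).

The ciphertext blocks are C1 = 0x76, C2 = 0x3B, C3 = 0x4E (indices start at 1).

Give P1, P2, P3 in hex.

P1 = 0xBD, P2 = 0xD0, P3 = 0xB5

OFB decryption: S_i = E(K, S_{i−1}) with S_{0} = IV; P_i = C_i ⊕ S_i.
P1: S = E(K, 0x8B) = 0xCB; 0x76 ⊕ 0xCB = 0xBD.
P2: S = E(K, 0xCB) = 0xEB; 0x3B ⊕ 0xEB = 0xD0.
P3: S = E(K, 0xEB) = 0xFB; 0x4E ⊕ 0xFB = 0xB5.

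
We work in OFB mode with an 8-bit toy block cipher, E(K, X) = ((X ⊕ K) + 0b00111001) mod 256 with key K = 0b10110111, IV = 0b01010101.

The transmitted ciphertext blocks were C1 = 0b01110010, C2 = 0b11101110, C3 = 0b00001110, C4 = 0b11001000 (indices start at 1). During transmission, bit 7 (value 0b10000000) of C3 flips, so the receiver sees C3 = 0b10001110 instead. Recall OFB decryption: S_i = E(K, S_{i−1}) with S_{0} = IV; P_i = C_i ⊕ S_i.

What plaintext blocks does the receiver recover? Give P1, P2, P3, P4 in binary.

Only C3 changed, to 0b10001110. In OFB, a change in C_i flips the same bit in P_i only; the keystream is unaffected. Decrypting the received ciphertext:
P1: S = E(K, 0b01010101) = 0b00011011; 0b01110010 ⊕ 0b00011011 = 0b01101001.
P2: S = E(K, 0b00011011) = 0b11100101; 0b11101110 ⊕ 0b11100101 = 0b00001011.
P3: S = E(K, 0b11100101) = 0b10001011; 0b10001110 ⊕ 0b10001011 = 0b00000101.
P4: S = E(K, 0b10001011) = 0b01110101; 0b11001000 ⊕ 0b01110101 = 0b10111101.
Blocks that differ from the original plaintext: P3.

P1 = 0b01101001, P2 = 0b00001011, P3 = 0b00000101, P4 = 0b10111101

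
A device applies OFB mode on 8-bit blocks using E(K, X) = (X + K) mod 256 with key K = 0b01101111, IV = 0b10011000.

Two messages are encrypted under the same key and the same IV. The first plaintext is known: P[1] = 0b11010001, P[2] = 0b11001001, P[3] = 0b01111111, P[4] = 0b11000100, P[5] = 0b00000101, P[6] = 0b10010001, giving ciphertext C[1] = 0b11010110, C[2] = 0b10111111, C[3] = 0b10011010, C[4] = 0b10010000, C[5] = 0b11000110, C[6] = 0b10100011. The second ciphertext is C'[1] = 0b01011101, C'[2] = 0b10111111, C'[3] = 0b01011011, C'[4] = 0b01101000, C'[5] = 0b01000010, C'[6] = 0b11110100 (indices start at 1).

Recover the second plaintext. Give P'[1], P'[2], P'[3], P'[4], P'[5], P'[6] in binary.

P'[1] = 0b01011010, P'[2] = 0b11001001, P'[3] = 0b10111110, P'[4] = 0b00111100, P'[5] = 0b10000001, P'[6] = 0b11000110

In OFB with a reused IV, both messages share the same keystream S_i, so C_i ⊕ C'_i = P_i ⊕ P'_i and thus P'_i = P_i ⊕ C_i ⊕ C'_i.
P'[1]: 0b11010001 ⊕ 0b11010110 ⊕ 0b01011101 = 0b01011010.
P'[2]: 0b11001001 ⊕ 0b10111111 ⊕ 0b10111111 = 0b11001001.
P'[3]: 0b01111111 ⊕ 0b10011010 ⊕ 0b01011011 = 0b10111110.
P'[4]: 0b11000100 ⊕ 0b10010000 ⊕ 0b01101000 = 0b00111100.
P'[5]: 0b00000101 ⊕ 0b11000110 ⊕ 0b01000010 = 0b10000001.
P'[6]: 0b10010001 ⊕ 0b10100011 ⊕ 0b11110100 = 0b11000110.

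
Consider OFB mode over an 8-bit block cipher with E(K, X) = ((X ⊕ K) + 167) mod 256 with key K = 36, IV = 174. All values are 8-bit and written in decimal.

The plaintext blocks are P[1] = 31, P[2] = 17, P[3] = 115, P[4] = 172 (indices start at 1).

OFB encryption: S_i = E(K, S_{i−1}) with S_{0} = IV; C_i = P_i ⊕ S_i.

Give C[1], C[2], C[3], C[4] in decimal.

C[1] = 46, C[2] = 173, C[3] = 76, C[4] = 110

C[1]: S = E(K, 174) = 49; 31 ⊕ 49 = 46.
C[2]: S = E(K, 49) = 188; 17 ⊕ 188 = 173.
C[3]: S = E(K, 188) = 63; 115 ⊕ 63 = 76.
C[4]: S = E(K, 63) = 194; 172 ⊕ 194 = 110.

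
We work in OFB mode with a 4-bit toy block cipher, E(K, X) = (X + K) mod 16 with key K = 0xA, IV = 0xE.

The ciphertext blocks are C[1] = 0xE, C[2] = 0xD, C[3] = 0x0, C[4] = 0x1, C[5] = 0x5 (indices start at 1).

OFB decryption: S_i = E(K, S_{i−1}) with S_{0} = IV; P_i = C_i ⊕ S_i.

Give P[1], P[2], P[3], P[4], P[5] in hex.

P[1]: S = E(K, 0xE) = 0x8; 0xE ⊕ 0x8 = 0x6.
P[2]: S = E(K, 0x8) = 0x2; 0xD ⊕ 0x2 = 0xF.
P[3]: S = E(K, 0x2) = 0xC; 0x0 ⊕ 0xC = 0xC.
P[4]: S = E(K, 0xC) = 0x6; 0x1 ⊕ 0x6 = 0x7.
P[5]: S = E(K, 0x6) = 0x0; 0x5 ⊕ 0x0 = 0x5.

P[1] = 0x6, P[2] = 0xF, P[3] = 0xC, P[4] = 0x7, P[5] = 0x5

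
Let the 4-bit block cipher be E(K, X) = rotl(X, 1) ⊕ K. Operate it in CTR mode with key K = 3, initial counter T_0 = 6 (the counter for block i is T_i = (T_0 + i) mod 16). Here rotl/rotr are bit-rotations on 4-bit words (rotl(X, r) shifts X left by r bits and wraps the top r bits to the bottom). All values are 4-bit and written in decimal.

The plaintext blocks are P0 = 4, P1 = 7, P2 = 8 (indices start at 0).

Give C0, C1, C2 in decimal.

C0 = 11, C1 = 10, C2 = 10

CTR encryption: S_i = E(K, T_i) where T_i is the counter for block i; C_i = P_i ⊕ S_i.
C0: T = 6, S = E(K, T) = 15; 4 ⊕ 15 = 11.
C1: T = 7, S = E(K, T) = 13; 7 ⊕ 13 = 10.
C2: T = 8, S = E(K, T) = 2; 8 ⊕ 2 = 10.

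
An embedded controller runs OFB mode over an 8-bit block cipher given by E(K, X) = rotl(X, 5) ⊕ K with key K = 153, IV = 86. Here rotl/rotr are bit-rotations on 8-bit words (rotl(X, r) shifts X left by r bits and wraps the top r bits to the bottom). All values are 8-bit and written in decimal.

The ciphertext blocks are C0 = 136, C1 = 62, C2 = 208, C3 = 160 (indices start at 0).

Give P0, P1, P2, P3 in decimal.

P0 = 219, P1 = 205, P2 = 55, P3 = 197

OFB decryption: S_i = E(K, S_{i−1}) with S_{−1} = IV; P_i = C_i ⊕ S_i.
P0: S = E(K, 86) = 83; 136 ⊕ 83 = 219.
P1: S = E(K, 83) = 243; 62 ⊕ 243 = 205.
P2: S = E(K, 243) = 231; 208 ⊕ 231 = 55.
P3: S = E(K, 231) = 101; 160 ⊕ 101 = 197.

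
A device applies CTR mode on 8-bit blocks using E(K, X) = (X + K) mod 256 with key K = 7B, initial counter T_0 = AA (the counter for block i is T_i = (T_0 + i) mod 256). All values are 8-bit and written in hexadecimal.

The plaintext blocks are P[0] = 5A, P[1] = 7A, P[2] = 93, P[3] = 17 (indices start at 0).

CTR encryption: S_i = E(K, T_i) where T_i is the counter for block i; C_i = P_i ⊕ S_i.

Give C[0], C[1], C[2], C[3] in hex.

C[0] = 7F, C[1] = 5C, C[2] = B4, C[3] = 3F

C[0]: T = AA, S = E(K, T) = 25; 5A ⊕ 25 = 7F.
C[1]: T = AB, S = E(K, T) = 26; 7A ⊕ 26 = 5C.
C[2]: T = AC, S = E(K, T) = 27; 93 ⊕ 27 = B4.
C[3]: T = AD, S = E(K, T) = 28; 17 ⊕ 28 = 3F.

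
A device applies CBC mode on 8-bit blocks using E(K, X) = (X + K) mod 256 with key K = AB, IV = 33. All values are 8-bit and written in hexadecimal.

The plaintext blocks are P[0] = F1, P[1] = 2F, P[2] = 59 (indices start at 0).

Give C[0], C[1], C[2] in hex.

C[0] = 6D, C[1] = ED, C[2] = 5F

CBC encryption: C_i = E(K, P_i ⊕ C_{i−1}), with C_{−1} = IV.
C[0]: P[0] ⊕ 33 = C2; E(K, C2) = 6D.
C[1]: P[1] ⊕ 6D = 42; E(K, 42) = ED.
C[2]: P[2] ⊕ ED = B4; E(K, B4) = 5F.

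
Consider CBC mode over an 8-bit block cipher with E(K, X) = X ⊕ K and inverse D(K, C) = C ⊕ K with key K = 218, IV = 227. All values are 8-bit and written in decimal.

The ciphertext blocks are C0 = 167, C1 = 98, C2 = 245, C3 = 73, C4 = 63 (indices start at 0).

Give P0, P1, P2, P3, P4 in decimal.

P0 = 158, P1 = 31, P2 = 77, P3 = 102, P4 = 172

CBC decryption: P_i = D(K, C_i) ⊕ C_{i−1}, with C_{−1} = IV.
P0: D(K, 167) = 125; 125 ⊕ 227 = 158.
P1: D(K, 98) = 184; 184 ⊕ 167 = 31.
P2: D(K, 245) = 47; 47 ⊕ 98 = 77.
P3: D(K, 73) = 147; 147 ⊕ 245 = 102.
P4: D(K, 63) = 229; 229 ⊕ 73 = 172.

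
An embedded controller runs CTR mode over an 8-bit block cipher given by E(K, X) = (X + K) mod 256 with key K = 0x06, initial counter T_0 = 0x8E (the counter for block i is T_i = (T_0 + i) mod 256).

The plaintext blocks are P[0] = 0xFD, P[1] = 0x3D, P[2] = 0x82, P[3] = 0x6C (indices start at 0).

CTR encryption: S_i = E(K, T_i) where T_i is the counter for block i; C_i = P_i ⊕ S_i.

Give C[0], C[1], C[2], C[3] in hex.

C[0]: T = 0x8E, S = E(K, T) = 0x94; 0xFD ⊕ 0x94 = 0x69.
C[1]: T = 0x8F, S = E(K, T) = 0x95; 0x3D ⊕ 0x95 = 0xA8.
C[2]: T = 0x90, S = E(K, T) = 0x96; 0x82 ⊕ 0x96 = 0x14.
C[3]: T = 0x91, S = E(K, T) = 0x97; 0x6C ⊕ 0x97 = 0xFB.

C[0] = 0x69, C[1] = 0xA8, C[2] = 0x14, C[3] = 0xFB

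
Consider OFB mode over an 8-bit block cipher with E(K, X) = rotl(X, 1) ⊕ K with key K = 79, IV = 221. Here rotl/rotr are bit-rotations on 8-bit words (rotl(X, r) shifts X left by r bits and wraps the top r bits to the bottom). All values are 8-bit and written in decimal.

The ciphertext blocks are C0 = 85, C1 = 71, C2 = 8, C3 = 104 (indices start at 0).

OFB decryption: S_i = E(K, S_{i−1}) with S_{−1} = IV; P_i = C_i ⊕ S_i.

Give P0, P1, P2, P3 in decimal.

P0: S = E(K, 221) = 244; 85 ⊕ 244 = 161.
P1: S = E(K, 244) = 166; 71 ⊕ 166 = 225.
P2: S = E(K, 166) = 2; 8 ⊕ 2 = 10.
P3: S = E(K, 2) = 75; 104 ⊕ 75 = 35.

P0 = 161, P1 = 225, P2 = 10, P3 = 35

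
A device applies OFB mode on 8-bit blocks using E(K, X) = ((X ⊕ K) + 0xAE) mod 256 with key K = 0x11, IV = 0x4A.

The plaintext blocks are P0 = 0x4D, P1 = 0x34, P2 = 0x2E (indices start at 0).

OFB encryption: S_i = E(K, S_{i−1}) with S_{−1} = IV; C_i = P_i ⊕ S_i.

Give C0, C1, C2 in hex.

C0 = 0x44, C1 = 0xF2, C2 = 0xAB

C0: S = E(K, 0x4A) = 0x09; 0x4D ⊕ 0x09 = 0x44.
C1: S = E(K, 0x09) = 0xC6; 0x34 ⊕ 0xC6 = 0xF2.
C2: S = E(K, 0xC6) = 0x85; 0x2E ⊕ 0x85 = 0xAB.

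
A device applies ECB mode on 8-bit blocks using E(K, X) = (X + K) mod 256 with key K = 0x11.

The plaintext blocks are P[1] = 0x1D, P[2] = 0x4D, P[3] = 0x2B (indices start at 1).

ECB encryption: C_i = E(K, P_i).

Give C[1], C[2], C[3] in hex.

C[1]: E(K, 0x1D) = 0x2E.
C[2]: E(K, 0x4D) = 0x5E.
C[3]: E(K, 0x2B) = 0x3C.

C[1] = 0x2E, C[2] = 0x5E, C[3] = 0x3C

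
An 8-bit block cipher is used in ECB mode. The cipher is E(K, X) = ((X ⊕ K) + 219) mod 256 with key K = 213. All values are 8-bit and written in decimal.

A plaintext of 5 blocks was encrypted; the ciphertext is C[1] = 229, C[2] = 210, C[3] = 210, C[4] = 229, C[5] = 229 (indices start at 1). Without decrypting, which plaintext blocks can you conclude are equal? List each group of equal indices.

P[1] = P[4] = P[5]; P[2] = P[3]

ECB encrypts each block independently with the same key, so equal ciphertext blocks imply equal plaintext blocks.
C[1] = C[4] = C[5] = 229, so P[1] = P[4] = P[5].
C[2] = C[3] = 210, so P[2] = P[3].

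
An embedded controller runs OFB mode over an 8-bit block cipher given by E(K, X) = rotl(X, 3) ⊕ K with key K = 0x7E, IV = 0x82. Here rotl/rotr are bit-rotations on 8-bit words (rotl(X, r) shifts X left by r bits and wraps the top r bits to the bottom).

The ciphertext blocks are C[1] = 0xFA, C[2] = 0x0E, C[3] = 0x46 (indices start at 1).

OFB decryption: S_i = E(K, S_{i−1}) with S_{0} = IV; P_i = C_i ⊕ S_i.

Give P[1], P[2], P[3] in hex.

P[1] = 0x90, P[2] = 0x23, P[3] = 0x51

P[1]: S = E(K, 0x82) = 0x6A; 0xFA ⊕ 0x6A = 0x90.
P[2]: S = E(K, 0x6A) = 0x2D; 0x0E ⊕ 0x2D = 0x23.
P[3]: S = E(K, 0x2D) = 0x17; 0x46 ⊕ 0x17 = 0x51.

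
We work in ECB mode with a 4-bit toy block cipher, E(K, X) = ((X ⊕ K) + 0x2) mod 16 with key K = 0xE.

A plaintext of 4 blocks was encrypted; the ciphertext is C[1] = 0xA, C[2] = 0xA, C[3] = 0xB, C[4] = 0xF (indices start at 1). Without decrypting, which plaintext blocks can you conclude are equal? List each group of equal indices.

P[1] = P[2]

ECB encrypts each block independently with the same key, so equal ciphertext blocks imply equal plaintext blocks.
C[1] = C[2] = 0xA, so P[1] = P[2].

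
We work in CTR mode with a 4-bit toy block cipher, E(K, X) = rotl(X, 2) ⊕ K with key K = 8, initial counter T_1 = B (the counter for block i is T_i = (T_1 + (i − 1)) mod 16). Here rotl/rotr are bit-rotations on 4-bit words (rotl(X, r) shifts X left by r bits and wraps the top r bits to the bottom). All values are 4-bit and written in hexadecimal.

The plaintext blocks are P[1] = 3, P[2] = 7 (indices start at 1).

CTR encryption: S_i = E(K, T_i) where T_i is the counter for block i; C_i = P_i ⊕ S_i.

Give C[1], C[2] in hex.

C[1] = 5, C[2] = C

C[1]: T = B, S = E(K, T) = 6; 3 ⊕ 6 = 5.
C[2]: T = C, S = E(K, T) = B; 7 ⊕ B = C.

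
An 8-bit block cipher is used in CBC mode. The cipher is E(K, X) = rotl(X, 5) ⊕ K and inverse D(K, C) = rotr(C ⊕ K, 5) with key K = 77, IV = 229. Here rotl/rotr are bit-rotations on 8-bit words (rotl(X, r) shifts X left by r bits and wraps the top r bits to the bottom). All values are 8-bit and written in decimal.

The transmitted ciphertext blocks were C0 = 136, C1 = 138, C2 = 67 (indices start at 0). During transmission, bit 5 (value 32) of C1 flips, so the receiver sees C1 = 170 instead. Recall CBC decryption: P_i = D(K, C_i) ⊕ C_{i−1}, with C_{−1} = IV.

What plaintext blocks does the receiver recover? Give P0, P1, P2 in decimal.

P0 = 203, P1 = 183, P2 = 218

Only C1 changed, to 170. In CBC, a change in C_i garbles P_i and flips the same bit in P_{i+1}. Decrypting the received ciphertext:
P0: D(K, 136) = 46; 46 ⊕ 229 = 203.
P1: D(K, 170) = 63; 63 ⊕ 136 = 183.
P2: D(K, 67) = 112; 112 ⊕ 170 = 218.
Blocks that differ from the original plaintext: P1, P2.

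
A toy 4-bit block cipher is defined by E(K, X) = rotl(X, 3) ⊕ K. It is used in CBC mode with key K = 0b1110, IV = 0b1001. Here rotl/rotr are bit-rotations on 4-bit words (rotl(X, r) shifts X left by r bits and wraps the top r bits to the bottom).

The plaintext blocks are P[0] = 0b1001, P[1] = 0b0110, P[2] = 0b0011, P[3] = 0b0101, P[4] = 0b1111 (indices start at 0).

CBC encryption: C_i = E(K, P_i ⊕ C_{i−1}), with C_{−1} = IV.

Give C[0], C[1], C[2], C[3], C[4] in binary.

C[0]: P[0] ⊕ 0b1001 = 0b0000; E(K, 0b0000) = 0b1110.
C[1]: P[1] ⊕ 0b1110 = 0b1000; E(K, 0b1000) = 0b1010.
C[2]: P[2] ⊕ 0b1010 = 0b1001; E(K, 0b1001) = 0b0010.
C[3]: P[3] ⊕ 0b0010 = 0b0111; E(K, 0b0111) = 0b0101.
C[4]: P[4] ⊕ 0b0101 = 0b1010; E(K, 0b1010) = 0b1011.

C[0] = 0b1110, C[1] = 0b1010, C[2] = 0b0010, C[3] = 0b0101, C[4] = 0b1011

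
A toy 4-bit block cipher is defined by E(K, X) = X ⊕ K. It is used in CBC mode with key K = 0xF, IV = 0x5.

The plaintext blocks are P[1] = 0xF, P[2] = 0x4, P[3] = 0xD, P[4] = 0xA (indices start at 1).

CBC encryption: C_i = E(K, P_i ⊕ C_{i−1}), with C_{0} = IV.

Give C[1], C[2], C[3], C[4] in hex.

C[1] = 0x5, C[2] = 0xE, C[3] = 0xC, C[4] = 0x9

C[1]: P[1] ⊕ 0x5 = 0xA; E(K, 0xA) = 0x5.
C[2]: P[2] ⊕ 0x5 = 0x1; E(K, 0x1) = 0xE.
C[3]: P[3] ⊕ 0xE = 0x3; E(K, 0x3) = 0xC.
C[4]: P[4] ⊕ 0xC = 0x6; E(K, 0x6) = 0x9.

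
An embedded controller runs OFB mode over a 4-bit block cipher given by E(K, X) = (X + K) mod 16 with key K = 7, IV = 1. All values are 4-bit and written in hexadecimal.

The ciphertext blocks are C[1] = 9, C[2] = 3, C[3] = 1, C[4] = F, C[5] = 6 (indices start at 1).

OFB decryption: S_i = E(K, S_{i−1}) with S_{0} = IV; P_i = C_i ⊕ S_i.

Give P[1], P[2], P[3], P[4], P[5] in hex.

P[1] = 1, P[2] = C, P[3] = 7, P[4] = 2, P[5] = 2

P[1]: S = E(K, 1) = 8; 9 ⊕ 8 = 1.
P[2]: S = E(K, 8) = F; 3 ⊕ F = C.
P[3]: S = E(K, F) = 6; 1 ⊕ 6 = 7.
P[4]: S = E(K, 6) = D; F ⊕ D = 2.
P[5]: S = E(K, D) = 4; 6 ⊕ 4 = 2.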